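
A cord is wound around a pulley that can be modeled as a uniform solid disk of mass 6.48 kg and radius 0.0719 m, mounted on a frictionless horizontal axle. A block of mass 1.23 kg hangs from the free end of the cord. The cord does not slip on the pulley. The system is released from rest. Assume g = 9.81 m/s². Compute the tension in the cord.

T ≈ 8.75 N

I = ½MR² = (1/2)(6.48)(0.0719)² = 0.01675 kg·m².
Block: mg − T = ma. Pulley: TR = Iα. No-slip: a = αR, so T = (I/R²)a = 3.240·a.
Then mg = (m + 3.240)a, so a = (1.23)(9.81)/(1.23 + 3.240) = 2.699 m/s².
T = 3.240·a = 8.746 N.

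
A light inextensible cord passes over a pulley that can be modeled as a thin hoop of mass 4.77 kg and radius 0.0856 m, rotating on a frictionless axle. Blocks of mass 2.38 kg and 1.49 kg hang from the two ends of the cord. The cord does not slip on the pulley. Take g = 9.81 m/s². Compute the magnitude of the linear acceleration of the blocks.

a ≈ 1.01 m/s²

I = MR² = (4.77)(0.0856)² = 0.03495 kg·m².
Heavier block: m₁g − T₁ = m₁a. Lighter block: T₂ − m₂g = m₂a.
Pulley: (T₁ − T₂)R = Iα = I(a/R), so T₁ − T₂ = (I/R²)a = 1·M_p a = 4.770·a.
Adding the three: (m₁ − m₂)g = (m₁ + m₂ + 4.770)a, so a = (2.38 − 1.49)(9.81)/(2.38 + 1.49 + 4.770) = 1.011 m/s².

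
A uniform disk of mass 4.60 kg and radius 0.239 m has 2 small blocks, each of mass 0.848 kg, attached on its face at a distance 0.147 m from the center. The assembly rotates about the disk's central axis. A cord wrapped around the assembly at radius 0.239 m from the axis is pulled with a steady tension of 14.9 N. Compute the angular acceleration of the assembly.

I_disk = ½MR² = ½(4.60)(0.239)² = 0.1314 kg·m².
I_blocks = 2·m·r² = 2(0.848)(0.147)² = 0.03665 kg·m².
Total I = 0.1680 kg·m².
τ = F r = (14.9)(0.239) = 3.561 N·m.
α = τ/I = 3.561/0.1680 = 21.19 rad/s².

α ≈ 21.2 rad/s²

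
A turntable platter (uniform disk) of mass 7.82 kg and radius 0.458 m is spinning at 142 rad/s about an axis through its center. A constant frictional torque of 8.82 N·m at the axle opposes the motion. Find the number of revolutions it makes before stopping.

≈ 149 revolutions

I = ½MR² = (1/2)(7.82)(0.458)² = 0.8202 kg·m².
The net torque has magnitude 8.82 N·m, opposing ω.
|α| = τ/I = 8.820/0.8202 = 10.75 rad/s² (deceleration).
ω² = ω₀² − 2|α|θ with ω = 0 ⇒ θ = ω₀²/(2|α|) = 937.5 rad = 149.2 rev.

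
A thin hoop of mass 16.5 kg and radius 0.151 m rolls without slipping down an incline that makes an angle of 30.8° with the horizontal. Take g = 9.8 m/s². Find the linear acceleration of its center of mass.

a ≈ 2.51 m/s²

Translation along the incline: Mg sinθ − f = Ma.
Rotation about the center: fR = Iα with I = MR². No-slip gives a = αR, so f = (I/R²)a = M a.
Substituting: Mg sinθ = (1 + 1.000)Ma, so a = g sinθ/(1 + 1.000) = (9.8) sin 30.8° / 2.000 = 2.509 m/s².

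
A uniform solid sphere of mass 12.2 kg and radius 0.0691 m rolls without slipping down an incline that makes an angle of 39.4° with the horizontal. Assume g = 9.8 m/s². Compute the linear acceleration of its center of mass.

a ≈ 4.44 m/s²

Translation along the incline: Mg sinθ − f = Ma.
Rotation about the center: fR = Iα with I = (2/5)MR². No-slip gives a = αR, so f = (I/R²)a = (2/5)M a.
Substituting: Mg sinθ = (1 + 0.4000)Ma, so a = g sinθ/(1 + 0.4000) = (9.8) sin 39.4° / 1.400 = 4.443 m/s².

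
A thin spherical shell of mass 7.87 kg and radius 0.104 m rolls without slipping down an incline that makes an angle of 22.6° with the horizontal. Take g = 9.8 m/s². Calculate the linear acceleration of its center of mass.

Translation along the incline: Mg sinθ − f = Ma.
Rotation about the center: fR = Iα with I = (2/3)MR². No-slip gives a = αR, so f = (I/R²)a = (2/3)M a.
Substituting: Mg sinθ = (1 + 0.6667)Ma, so a = g sinθ/(1 + 0.6667) = (9.8) sin 22.6° / 1.667 = 2.260 m/s².

a ≈ 2.26 m/s²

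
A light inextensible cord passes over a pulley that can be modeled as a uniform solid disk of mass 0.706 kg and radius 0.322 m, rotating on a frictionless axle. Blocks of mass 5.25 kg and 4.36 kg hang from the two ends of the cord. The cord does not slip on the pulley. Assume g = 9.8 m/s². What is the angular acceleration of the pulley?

I = ½MR² = (1/2)(0.706)(0.322)² = 0.03660 kg·m².
Heavier block: m₁g − T₁ = m₁a. Lighter block: T₂ − m₂g = m₂a.
Pulley: (T₁ − T₂)R = Iα = I(a/R), so T₁ − T₂ = (I/R²)a = (1/2)M_p a = 0.3530·a.
Adding the three: (m₁ − m₂)g = (m₁ + m₂ + 0.3530)a, so a = (5.25 − 4.36)(9.8)/(5.25 + 4.36 + 0.3530) = 0.8754 m/s².
α = a/R = 0.8754/0.322 = 2.719 rad/s².

α ≈ 2.72 rad/s²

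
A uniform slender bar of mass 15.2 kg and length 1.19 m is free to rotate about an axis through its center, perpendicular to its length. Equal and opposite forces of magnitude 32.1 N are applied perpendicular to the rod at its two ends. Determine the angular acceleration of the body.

I = (1/12)ML² = (1/12)(15.2)(1.19)² = 1.794 kg·m².
The couple gives τ = F·(L/2) + F·(L/2) = F L = (32.1)(1.19) = 38.20 N·m.
From τ = Iα: α = 38.20/1.794 = 21.30 rad/s².

α ≈ 21.3 rad/s²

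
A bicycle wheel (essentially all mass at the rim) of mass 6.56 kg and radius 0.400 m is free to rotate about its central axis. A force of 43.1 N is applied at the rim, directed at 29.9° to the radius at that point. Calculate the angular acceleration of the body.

I = MR² = (6.56)(0.400)² = 1.050 kg·m².
Only the tangential component produces torque: τ = F R sinθ = (43.1)(0.400) sin 29.9° = 8.594 N·m.
Newton's second law for rotation, τ = Iα, gives α = τ/I = 8.594/1.050 = 8.188 rad/s².

α ≈ 8.19 rad/s²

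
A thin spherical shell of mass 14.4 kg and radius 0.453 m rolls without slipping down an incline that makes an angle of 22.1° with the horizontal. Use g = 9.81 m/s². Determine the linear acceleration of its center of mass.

Translation along the incline: Mg sinθ − f = Ma.
Rotation about the center: fR = Iα with I = (2/3)MR². No-slip gives a = αR, so f = (I/R²)a = (2/3)M a.
Substituting: Mg sinθ = (1 + 0.6667)Ma, so a = g sinθ/(1 + 0.6667) = (9.81) sin 22.1° / 1.667 = 2.214 m/s².

a ≈ 2.21 m/s²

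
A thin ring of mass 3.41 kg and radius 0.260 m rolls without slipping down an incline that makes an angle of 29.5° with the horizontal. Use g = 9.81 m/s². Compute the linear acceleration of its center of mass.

Translation along the incline: Mg sinθ − f = Ma.
Rotation about the center: fR = Iα with I = MR². No-slip gives a = αR, so f = (I/R²)a = M a.
Substituting: Mg sinθ = (1 + 1.000)Ma, so a = g sinθ/(1 + 1.000) = (9.81) sin 29.5° / 2.000 = 2.415 m/s².

a ≈ 2.42 m/s²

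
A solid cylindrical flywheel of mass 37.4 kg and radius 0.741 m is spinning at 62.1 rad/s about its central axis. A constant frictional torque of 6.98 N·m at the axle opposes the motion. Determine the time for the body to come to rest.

I = ½MR² = (1/2)(37.4)(0.741)² = 10.27 kg·m².
The net torque has magnitude 6.98 N·m, opposing ω.
|α| = τ/I = 6.980/10.27 = 0.6798 rad/s² (deceleration).
0 = ω₀ − |α|t ⇒ t = ω₀/|α| = 62.1/0.6798 = 91.35 s.

t ≈ 91.4 s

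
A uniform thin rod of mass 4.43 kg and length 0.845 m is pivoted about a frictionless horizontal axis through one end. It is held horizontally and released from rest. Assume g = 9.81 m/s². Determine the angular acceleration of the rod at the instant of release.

About the pivot, I = (1/3)ML² = (1/3)(4.43)(0.845)² = 1.054 kg·m².
The weight acts at the center, a distance L/2 = 0.4225 m from the pivot; τ = Mg(L/2) = 18.36 N·m.
α = τ/I = 18.36/1.054 = 17.41 rad/s².

α ≈ 17.4 rad/s²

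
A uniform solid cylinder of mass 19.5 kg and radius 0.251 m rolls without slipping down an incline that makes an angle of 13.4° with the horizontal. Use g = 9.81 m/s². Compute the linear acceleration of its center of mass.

Translation along the incline: Mg sinθ − f = Ma.
Rotation about the center: fR = Iα with I = ½MR². No-slip gives a = αR, so f = (I/R²)a = (1/2)M a.
Substituting: Mg sinθ = (1 + 0.5000)Ma, so a = g sinθ/(1 + 0.5000) = (9.81) sin 13.4° / 1.500 = 1.516 m/s².

a ≈ 1.52 m/s²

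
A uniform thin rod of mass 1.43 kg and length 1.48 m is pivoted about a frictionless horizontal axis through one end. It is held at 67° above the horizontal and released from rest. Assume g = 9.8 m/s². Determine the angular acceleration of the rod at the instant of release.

α ≈ 3.88 rad/s²

About the pivot, I = (1/3)ML² = (1/3)(1.43)(1.48)² = 1.044 kg·m².
The weight acts at the center, a distance L/2 = 0.7400 m from the pivot; τ = Mg(L/2) cos 67° = 4.052 N·m.
α = τ/I = 4.052/1.044 = 3.881 rad/s².
(Equivalently α = (3g/(2L)) cos 67° = 3.881 rad/s².)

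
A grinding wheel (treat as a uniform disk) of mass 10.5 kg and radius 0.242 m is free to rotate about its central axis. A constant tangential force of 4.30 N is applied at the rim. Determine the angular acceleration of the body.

α ≈ 3.38 rad/s²

I = ½MR² = (1/2)(10.5)(0.242)² = 0.3075 kg·m².
τ = F R = (4.30)(0.242) = 1.041 N·m.
From τ = Iα: α = 1.041/0.3075 = 3.384 rad/s².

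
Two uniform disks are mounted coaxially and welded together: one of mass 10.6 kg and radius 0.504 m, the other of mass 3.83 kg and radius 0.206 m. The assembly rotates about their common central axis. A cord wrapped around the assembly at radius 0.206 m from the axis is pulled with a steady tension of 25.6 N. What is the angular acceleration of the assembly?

I = ½M₁R₁² + ½M₂R₂² = ½(10.6)(0.504)² + ½(3.83)(0.206)² = 1.428 kg·m².
τ = F r = (25.6)(0.206) = 5.274 N·m.
α = τ/I = 5.274/1.428 = 3.694 rad/s².

α ≈ 3.69 rad/s²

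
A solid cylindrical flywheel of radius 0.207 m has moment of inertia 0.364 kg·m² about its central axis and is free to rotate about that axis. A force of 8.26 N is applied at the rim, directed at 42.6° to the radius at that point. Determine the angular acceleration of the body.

α ≈ 3.18 rad/s²

Only the tangential component produces torque: τ = F R sinθ = (8.26)(0.207) sin 42.6° = 1.157 N·m.
Newton's second law for rotation, τ = Iα, gives α = τ/I = 1.157/0.3640 = 3.179 rad/s².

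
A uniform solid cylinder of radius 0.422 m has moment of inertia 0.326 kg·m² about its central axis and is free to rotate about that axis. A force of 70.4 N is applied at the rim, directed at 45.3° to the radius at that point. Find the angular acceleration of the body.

α ≈ 64.8 rad/s²

Only the tangential component produces torque: τ = F R sinθ = (70.4)(0.422) sin 45.3° = 21.12 N·m.
From τ = Iα: α = 21.12/0.3260 = 64.78 rad/s².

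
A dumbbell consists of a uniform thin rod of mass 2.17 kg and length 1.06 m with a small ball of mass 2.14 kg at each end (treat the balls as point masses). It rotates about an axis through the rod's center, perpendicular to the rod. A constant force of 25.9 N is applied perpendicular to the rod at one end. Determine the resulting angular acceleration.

α ≈ 9.77 rad/s²

I_rod = (1/12)ML² = (1/12)(2.17)(1.06)² = 0.2032 kg·m².
I_balls = 2·m·(L/2)² = 2(2.14)(0.5300)² = 1.202 kg·m².
Total I = 1.405 kg·m².
τ = F·(L/2) = (25.9)(0.530) = 13.73 N·m.
α = τ/I = 13.73/1.405 = 9.767 rad/s².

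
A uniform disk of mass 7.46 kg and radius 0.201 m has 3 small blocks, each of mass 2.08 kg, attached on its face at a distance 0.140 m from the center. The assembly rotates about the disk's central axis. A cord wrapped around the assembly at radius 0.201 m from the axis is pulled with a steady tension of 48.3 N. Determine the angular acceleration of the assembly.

I_disk = ½MR² = ½(7.46)(0.201)² = 0.1507 kg·m².
I_blocks = 3·m·r² = 3(2.08)(0.140)² = 0.1223 kg·m².
Total I = 0.2730 kg·m².
τ = F r = (48.3)(0.201) = 9.708 N·m.
α = τ/I = 9.708/0.2730 = 35.56 rad/s².

α ≈ 35.6 rad/s²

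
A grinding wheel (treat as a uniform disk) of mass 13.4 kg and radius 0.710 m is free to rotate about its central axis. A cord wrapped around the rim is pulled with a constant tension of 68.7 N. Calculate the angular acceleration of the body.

α ≈ 14.4 rad/s²

I = ½MR² = (1/2)(13.4)(0.710)² = 3.377 kg·m².
τ = F R = (68.7)(0.710) = 48.78 N·m.
From τ = Iα: α = 48.78/3.377 = 14.44 rad/s².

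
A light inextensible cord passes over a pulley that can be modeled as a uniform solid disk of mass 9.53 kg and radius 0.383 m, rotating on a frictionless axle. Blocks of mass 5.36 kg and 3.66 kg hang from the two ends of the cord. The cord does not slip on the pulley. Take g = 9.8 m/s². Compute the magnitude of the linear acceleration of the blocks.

I = ½MR² = (1/2)(9.53)(0.383)² = 0.6990 kg·m².
Heavier block: m₁g − T₁ = m₁a. Lighter block: T₂ − m₂g = m₂a.
Pulley: (T₁ − T₂)R = Iα = I(a/R), so T₁ − T₂ = (I/R²)a = (1/2)M_p a = 4.765·a.
Adding the three: (m₁ − m₂)g = (m₁ + m₂ + 4.765)a, so a = (5.36 − 3.66)(9.8)/(5.36 + 3.66 + 4.765) = 1.209 m/s².

a ≈ 1.21 m/s²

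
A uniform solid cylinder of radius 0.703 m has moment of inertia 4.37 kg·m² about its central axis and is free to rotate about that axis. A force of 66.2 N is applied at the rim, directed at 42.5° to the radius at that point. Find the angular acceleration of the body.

α ≈ 7.19 rad/s²

Only the tangential component produces torque: τ = F R sinθ = (66.2)(0.703) sin 42.5° = 31.44 N·m.
Newton's second law for rotation, τ = Iα, gives α = τ/I = 31.44/4.370 = 7.195 rad/s².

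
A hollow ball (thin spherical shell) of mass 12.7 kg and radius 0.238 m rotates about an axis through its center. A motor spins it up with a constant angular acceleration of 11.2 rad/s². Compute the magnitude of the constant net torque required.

τ ≈ 5.37 N·m

I = (2/3)MR² = (2/3)(12.7)(0.238)² = 0.4796 kg·m².
τ = Iα = (0.4796)(11.20) = 5.371 N·m.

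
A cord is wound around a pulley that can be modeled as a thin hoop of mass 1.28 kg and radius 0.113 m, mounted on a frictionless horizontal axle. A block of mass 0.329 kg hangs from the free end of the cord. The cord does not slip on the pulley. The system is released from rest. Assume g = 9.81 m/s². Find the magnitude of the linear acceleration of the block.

a ≈ 2.01 m/s²

I = MR² = (1.28)(0.113)² = 0.01634 kg·m².
Block: mg − T = ma. Pulley: TR = Iα. No-slip: a = αR, so T = (I/R²)a = 1.280·a.
Then mg = (m + 1.280)a, so a = (0.329)(9.81)/(0.329 + 1.280) = 2.006 m/s².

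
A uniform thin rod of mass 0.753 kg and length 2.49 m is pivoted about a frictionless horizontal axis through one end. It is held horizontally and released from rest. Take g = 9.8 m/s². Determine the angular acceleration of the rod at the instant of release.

α ≈ 5.90 rad/s²

About the pivot, I = (1/3)ML² = (1/3)(0.753)(2.49)² = 1.556 kg·m².
The weight acts at the center, a distance L/2 = 1.245 m from the pivot; τ = Mg(L/2) = 9.187 N·m.
α = τ/I = 9.187/1.556 = 5.904 rad/s².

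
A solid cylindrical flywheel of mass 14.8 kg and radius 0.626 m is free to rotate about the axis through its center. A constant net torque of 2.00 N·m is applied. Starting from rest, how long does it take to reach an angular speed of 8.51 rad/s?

I = ½MR² = (1/2)(14.8)(0.626)² = 2.900 kg·m².
α = τ/I = 2.00/2.900 = 0.6897 rad/s².
ω = αt ⇒ t = ω/α = 8.51/0.6897 = 12.34 s.

t ≈ 12.3 s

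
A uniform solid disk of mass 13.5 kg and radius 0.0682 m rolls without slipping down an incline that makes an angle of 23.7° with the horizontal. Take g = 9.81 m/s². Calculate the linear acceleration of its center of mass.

a ≈ 2.63 m/s²

Translation along the incline: Mg sinθ − f = Ma.
Rotation about the center: fR = Iα with I = ½MR². No-slip gives a = αR, so f = (I/R²)a = (1/2)M a.
Substituting: Mg sinθ = (1 + 0.5000)Ma, so a = g sinθ/(1 + 0.5000) = (9.81) sin 23.7° / 1.500 = 2.629 m/s².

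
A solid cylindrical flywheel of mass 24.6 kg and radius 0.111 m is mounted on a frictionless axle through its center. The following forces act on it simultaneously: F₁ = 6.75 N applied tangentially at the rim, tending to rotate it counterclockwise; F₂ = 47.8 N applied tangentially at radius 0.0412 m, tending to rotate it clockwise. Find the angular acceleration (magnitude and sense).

α ≈ 8.05 rad/s², clockwise

I = ½MR² = (1/2)(24.6)(0.111)² = 0.1515 kg·m².
Taking counterclockwise as positive: τ₁ = +(6.75)(0.111) = +0.7492 N·m; τ₂ = −(47.8)(0.0412) = −1.969 N·m.
Net torque τ = -1.220 N·m.
α = τ/I = -1.220/0.1515 = -8.051 rad/s².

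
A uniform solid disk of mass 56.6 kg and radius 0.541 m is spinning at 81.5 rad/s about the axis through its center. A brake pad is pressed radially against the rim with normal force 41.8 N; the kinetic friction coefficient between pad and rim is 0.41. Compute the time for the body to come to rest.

I = ½MR² = (1/2)(56.6)(0.541)² = 8.283 kg·m².
Friction force f = μN = (0.41)(41.8) = 17.14 N at the rim; torque magnitude τ = fR = 9.272 N·m, opposing ω.
|α| = τ/I = 9.272/8.283 = 1.119 rad/s² (deceleration).
0 = ω₀ − |α|t ⇒ t = ω₀/|α| = 81.5/1.119 = 72.81 s.

t ≈ 72.8 s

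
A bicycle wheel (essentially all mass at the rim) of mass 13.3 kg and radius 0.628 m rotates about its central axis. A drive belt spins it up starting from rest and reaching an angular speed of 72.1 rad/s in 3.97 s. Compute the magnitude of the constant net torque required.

I = MR² = (13.3)(0.628)² = 5.245 kg·m².
α = Δω/Δt = (72.1 − 0)/3.97 = 18.16 rad/s².
τ = Iα = (5.245)(18.16) = 95.26 N·m.

τ ≈ 95.3 N·m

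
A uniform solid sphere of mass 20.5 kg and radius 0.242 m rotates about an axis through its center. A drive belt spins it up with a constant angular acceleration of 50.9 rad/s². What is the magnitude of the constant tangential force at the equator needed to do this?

I = (2/5)MR² = (2/5)(20.5)(0.242)² = 0.4802 kg·m².
The required torque is τ = Iα = (0.4802)(50.90) = 24.44 N·m.
A tangential force at the equator gives τ = FR, so F = τ/R = 24.44/0.242 = 101.0 N.

F ≈ 101 N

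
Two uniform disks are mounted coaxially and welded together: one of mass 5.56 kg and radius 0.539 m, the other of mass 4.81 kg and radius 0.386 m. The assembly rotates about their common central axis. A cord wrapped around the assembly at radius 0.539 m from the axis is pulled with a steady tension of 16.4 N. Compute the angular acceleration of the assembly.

I = ½M₁R₁² + ½M₂R₂² = ½(5.56)(0.539)² + ½(4.81)(0.386)² = 1.166 kg·m².
τ = F r = (16.4)(0.539) = 8.840 N·m.
α = τ/I = 8.840/1.166 = 7.581 rad/s².

α ≈ 7.58 rad/s²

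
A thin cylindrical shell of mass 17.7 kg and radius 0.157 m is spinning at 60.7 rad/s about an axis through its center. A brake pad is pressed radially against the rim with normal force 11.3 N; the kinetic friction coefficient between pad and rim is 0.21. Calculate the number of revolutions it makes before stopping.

I = MR² = (17.7)(0.157)² = 0.4363 kg·m².
Friction force f = μN = (0.21)(11.3) = 2.373 N at the rim; torque magnitude τ = fR = 0.3726 N·m, opposing ω.
|α| = τ/I = 0.3726/0.4363 = 0.8539 rad/s² (deceleration).
ω² = ω₀² − 2|α|θ with ω = 0 ⇒ θ = ω₀²/(2|α|) = 2157 rad = 343.4 rev.

≈ 343 revolutions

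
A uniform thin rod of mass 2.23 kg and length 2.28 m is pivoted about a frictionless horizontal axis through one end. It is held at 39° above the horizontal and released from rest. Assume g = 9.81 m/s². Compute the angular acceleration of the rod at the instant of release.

About the pivot, I = (1/3)ML² = (1/3)(2.23)(2.28)² = 3.864 kg·m².
The weight acts at the center, a distance L/2 = 1.140 m from the pivot; τ = Mg(L/2) cos 39° = 19.38 N·m.
α = τ/I = 19.38/3.864 = 5.016 rad/s².

α ≈ 5.02 rad/s²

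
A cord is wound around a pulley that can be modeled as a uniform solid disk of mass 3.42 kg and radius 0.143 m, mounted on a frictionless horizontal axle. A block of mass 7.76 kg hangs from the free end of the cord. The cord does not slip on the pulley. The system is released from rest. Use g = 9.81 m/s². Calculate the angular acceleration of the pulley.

I = ½MR² = (1/2)(3.42)(0.143)² = 0.03497 kg·m².
Block: mg − T = ma. Pulley: TR = Iα. No-slip: a = αR, so T = (I/R²)a = 1.710·a.
Then mg = (m + 1.710)a, so a = (7.76)(9.81)/(7.76 + 1.710) = 8.039 m/s².
α = a/R = 8.039/0.143 = 56.21 rad/s².

α ≈ 56.2 rad/s²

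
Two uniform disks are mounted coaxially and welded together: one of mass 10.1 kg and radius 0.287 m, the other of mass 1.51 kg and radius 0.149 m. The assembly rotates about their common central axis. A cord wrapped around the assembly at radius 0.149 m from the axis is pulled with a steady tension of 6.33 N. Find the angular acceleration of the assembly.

α ≈ 2.18 rad/s²

I = ½M₁R₁² + ½M₂R₂² = ½(10.1)(0.287)² + ½(1.51)(0.149)² = 0.4327 kg·m².
τ = F r = (6.33)(0.149) = 0.9432 N·m.
α = τ/I = 0.9432/0.4327 = 2.180 rad/s².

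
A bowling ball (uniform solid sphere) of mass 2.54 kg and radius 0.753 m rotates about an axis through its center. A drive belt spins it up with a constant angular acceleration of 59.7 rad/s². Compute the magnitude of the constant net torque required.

I = (2/5)MR² = (2/5)(2.54)(0.753)² = 0.5761 kg·m².
τ = Iα = (0.5761)(59.70) = 34.39 N·m.

τ ≈ 34.4 N·m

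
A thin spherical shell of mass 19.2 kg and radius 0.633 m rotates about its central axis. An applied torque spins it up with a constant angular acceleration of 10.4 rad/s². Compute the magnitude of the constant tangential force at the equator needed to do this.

I = (2/3)MR² = (2/3)(19.2)(0.633)² = 5.129 kg·m².
The required torque is τ = Iα = (5.129)(10.40) = 53.34 N·m.
A tangential force at the equator gives τ = FR, so F = τ/R = 53.34/0.633 = 84.26 N.

F ≈ 84.3 N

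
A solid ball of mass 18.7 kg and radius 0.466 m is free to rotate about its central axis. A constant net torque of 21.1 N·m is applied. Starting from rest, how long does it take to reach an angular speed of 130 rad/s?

I = (2/5)MR² = (2/5)(18.7)(0.466)² = 1.624 kg·m².
α = τ/I = 21.1/1.624 = 12.99 rad/s².
ω = αt ⇒ t = ω/α = 130/12.99 = 10.01 s.

t ≈ 10.0 s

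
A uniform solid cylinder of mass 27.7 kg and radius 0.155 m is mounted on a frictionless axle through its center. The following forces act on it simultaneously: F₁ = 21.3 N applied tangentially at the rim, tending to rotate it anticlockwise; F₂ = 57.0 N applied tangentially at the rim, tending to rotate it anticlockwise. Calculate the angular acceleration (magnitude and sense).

I = ½MR² = (1/2)(27.7)(0.155)² = 0.3327 kg·m².
Taking anticlockwise as positive: τ₁ = +(21.3)(0.155) = +3.301 N·m; τ₂ = +(57.0)(0.155) = +8.835 N·m.
Net torque τ = 12.14 N·m.
α = τ/I = 12.14/0.3327 = 36.47 rad/s².

α ≈ 36.5 rad/s², anticlockwise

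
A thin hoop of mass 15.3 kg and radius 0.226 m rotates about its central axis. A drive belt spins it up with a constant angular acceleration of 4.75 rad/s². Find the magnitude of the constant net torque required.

I = MR² = (15.3)(0.226)² = 0.7815 kg·m².
τ = Iα = (0.7815)(4.750) = 3.712 N·m.

τ ≈ 3.71 N·m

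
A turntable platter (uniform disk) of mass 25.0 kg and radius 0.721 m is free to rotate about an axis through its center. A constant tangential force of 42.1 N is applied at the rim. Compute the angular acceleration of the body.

I = ½MR² = (1/2)(25.0)(0.721)² = 6.498 kg·m².
τ = F R = (42.1)(0.721) = 30.35 N·m.
Newton's second law for rotation, τ = Iα, gives α = τ/I = 30.35/6.498 = 4.671 rad/s².

α ≈ 4.67 rad/s²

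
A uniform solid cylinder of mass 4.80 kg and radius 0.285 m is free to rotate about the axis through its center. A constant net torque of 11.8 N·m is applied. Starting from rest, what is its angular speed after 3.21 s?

I = ½MR² = (1/2)(4.80)(0.285)² = 0.1949 kg·m².
α = τ/I = 11.8/0.1949 = 60.53 rad/s².
ω = ω₀ + αt = 0 + (60.53)(3.21) = 194.3 rad/s.

ω ≈ 194 rad/s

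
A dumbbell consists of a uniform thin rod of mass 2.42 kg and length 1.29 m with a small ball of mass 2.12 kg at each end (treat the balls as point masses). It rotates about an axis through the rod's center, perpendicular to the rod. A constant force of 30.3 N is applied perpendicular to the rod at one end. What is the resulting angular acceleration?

α ≈ 9.31 rad/s²

I_rod = (1/12)ML² = (1/12)(2.42)(1.29)² = 0.3356 kg·m².
I_balls = 2·m·(L/2)² = 2(2.12)(0.6450)² = 1.764 kg·m².
Total I = 2.100 kg·m².
τ = F·(L/2) = (30.3)(0.645) = 19.54 N·m.
α = τ/I = 19.54/2.100 = 9.308 rad/s².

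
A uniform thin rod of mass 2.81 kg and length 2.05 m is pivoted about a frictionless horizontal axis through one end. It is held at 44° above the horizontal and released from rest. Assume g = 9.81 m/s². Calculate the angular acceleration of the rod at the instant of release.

About the pivot, I = (1/3)ML² = (1/3)(2.81)(2.05)² = 3.936 kg·m².
The weight acts at the center, a distance L/2 = 1.025 m from the pivot; τ = Mg(L/2) cos 44° = 20.33 N·m.
α = τ/I = 20.33/3.936 = 5.163 rad/s².

α ≈ 5.16 rad/s²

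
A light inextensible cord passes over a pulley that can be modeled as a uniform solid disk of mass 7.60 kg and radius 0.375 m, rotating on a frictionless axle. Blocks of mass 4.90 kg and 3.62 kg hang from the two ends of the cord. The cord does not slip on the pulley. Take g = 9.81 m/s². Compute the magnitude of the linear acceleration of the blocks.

I = ½MR² = (1/2)(7.60)(0.375)² = 0.5344 kg·m².
Heavier block: m₁g − T₁ = m₁a. Lighter block: T₂ − m₂g = m₂a.
Pulley: (T₁ − T₂)R = Iα = I(a/R), so T₁ − T₂ = (I/R²)a = (1/2)M_p a = 3.800·a.
Adding the three: (m₁ − m₂)g = (m₁ + m₂ + 3.800)a, so a = (4.90 − 3.62)(9.81)/(4.90 + 3.62 + 3.800) = 1.019 m/s².

a ≈ 1.02 m/s²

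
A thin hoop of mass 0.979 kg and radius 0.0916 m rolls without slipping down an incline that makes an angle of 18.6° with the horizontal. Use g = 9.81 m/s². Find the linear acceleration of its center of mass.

a ≈ 1.56 m/s²

Translation along the incline: Mg sinθ − f = Ma.
Rotation about the center: fR = Iα with I = MR². No-slip gives a = αR, so f = (I/R²)a = M a.
Substituting: Mg sinθ = (1 + 1.000)Ma, so a = g sinθ/(1 + 1.000) = (9.81) sin 18.6° / 2.000 = 1.564 m/s².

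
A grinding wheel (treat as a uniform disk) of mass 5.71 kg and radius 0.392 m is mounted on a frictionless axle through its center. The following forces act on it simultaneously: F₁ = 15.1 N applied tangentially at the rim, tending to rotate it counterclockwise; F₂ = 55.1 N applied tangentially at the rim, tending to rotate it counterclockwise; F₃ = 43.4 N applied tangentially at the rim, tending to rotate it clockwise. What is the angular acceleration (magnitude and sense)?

I = ½MR² = (1/2)(5.71)(0.392)² = 0.4387 kg·m².
Taking counterclockwise as positive: τ₁ = +(15.1)(0.392) = +5.919 N·m; τ₂ = +(55.1)(0.392) = +21.60 N·m; τ₃ = −(43.4)(0.392) = −17.01 N·m.
Net torque τ = 10.51 N·m.
α = τ/I = 10.51/0.4387 = 23.95 rad/s².

α ≈ 23.9 rad/s², counterclockwise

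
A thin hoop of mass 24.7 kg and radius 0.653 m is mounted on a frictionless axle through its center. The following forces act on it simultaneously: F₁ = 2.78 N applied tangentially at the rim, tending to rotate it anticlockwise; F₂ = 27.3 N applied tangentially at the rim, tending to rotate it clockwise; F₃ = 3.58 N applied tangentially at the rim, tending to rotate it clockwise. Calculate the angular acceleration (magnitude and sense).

α ≈ 1.74 rad/s², clockwise

I = MR² = (24.7)(0.653)² = 10.53 kg·m².
Taking anticlockwise as positive: τ₁ = +(2.78)(0.653) = +1.815 N·m; τ₂ = −(27.3)(0.653) = −17.83 N·m; τ₃ = −(3.58)(0.653) = −2.338 N·m.
Net torque τ = -18.35 N·m.
α = τ/I = -18.35/10.53 = -1.742 rad/s².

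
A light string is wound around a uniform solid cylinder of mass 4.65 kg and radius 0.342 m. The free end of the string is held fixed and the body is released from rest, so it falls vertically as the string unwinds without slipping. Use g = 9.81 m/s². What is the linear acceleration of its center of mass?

a ≈ 6.54 m/s²

Translation: Mg − T = Ma. Rotation about the center: TR = Iα with I = ½MR².
With a = αR: T = (I/R²)a = (1/2)M a, so Mg = (1 + 0.5000)Ma.
a = g/(1 + 0.5000) = 9.81/1.500 = 6.540 m/s².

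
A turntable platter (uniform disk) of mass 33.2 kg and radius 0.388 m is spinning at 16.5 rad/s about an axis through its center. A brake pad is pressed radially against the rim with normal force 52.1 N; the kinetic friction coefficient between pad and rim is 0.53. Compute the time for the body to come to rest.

I = ½MR² = (1/2)(33.2)(0.388)² = 2.499 kg·m².
Friction force f = μN = (0.53)(52.1) = 27.61 N at the rim; torque magnitude τ = fR = 10.71 N·m, opposing ω.
|α| = τ/I = 10.71/2.499 = 4.287 rad/s² (deceleration).
0 = ω₀ − |α|t ⇒ t = ω₀/|α| = 16.5/4.287 = 3.849 s.

t ≈ 3.85 s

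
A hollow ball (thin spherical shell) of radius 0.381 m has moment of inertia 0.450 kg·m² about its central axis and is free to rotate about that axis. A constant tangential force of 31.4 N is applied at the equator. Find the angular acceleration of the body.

τ = F R = (31.4)(0.381) = 11.96 N·m.
From τ = Iα: α = 11.96/0.4500 = 26.59 rad/s².

α ≈ 26.6 rad/s²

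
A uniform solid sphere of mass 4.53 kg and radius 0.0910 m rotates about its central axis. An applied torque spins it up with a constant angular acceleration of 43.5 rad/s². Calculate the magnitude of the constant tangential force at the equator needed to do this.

F ≈ 7.17 N

I = (2/5)MR² = (2/5)(4.53)(0.0910)² = 0.01501 kg·m².
The required torque is τ = Iα = (0.01501)(43.50) = 0.6527 N·m.
A tangential force at the equator gives τ = FR, so F = τ/R = 0.6527/0.0910 = 7.173 N.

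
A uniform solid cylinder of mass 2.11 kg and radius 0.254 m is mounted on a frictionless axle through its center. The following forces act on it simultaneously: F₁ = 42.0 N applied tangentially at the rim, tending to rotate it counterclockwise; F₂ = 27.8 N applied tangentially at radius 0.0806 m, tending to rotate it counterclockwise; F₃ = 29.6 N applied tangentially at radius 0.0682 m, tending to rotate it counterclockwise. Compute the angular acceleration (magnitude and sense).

I = ½MR² = (1/2)(2.11)(0.254)² = 0.06806 kg·m².
Taking counterclockwise as positive: τ₁ = +(42.0)(0.254) = +10.67 N·m; τ₂ = +(27.8)(0.0806) = +2.241 N·m; τ₃ = +(29.6)(0.0682) = +2.019 N·m.
Net torque τ = 14.93 N·m.
α = τ/I = 14.93/0.06806 = 219.3 rad/s².

α ≈ 219 rad/s², counterclockwise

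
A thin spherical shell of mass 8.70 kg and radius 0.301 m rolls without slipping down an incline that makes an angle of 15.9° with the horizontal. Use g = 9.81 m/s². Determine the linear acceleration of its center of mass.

Translation along the incline: Mg sinθ − f = Ma.
Rotation about the center: fR = Iα with I = (2/3)MR². No-slip gives a = αR, so f = (I/R²)a = (2/3)M a.
Substituting: Mg sinθ = (1 + 0.6667)Ma, so a = g sinθ/(1 + 0.6667) = (9.81) sin 15.9° / 1.667 = 1.613 m/s².

a ≈ 1.61 m/s²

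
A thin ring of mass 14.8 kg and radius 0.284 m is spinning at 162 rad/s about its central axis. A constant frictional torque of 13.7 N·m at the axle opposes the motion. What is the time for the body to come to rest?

t ≈ 14.1 s

I = MR² = (14.8)(0.284)² = 1.194 kg·m².
The net torque has magnitude 13.7 N·m, opposing ω.
|α| = τ/I = 13.70/1.194 = 11.48 rad/s² (deceleration).
0 = ω₀ − |α|t ⇒ t = ω₀/|α| = 162/11.48 = 14.12 s.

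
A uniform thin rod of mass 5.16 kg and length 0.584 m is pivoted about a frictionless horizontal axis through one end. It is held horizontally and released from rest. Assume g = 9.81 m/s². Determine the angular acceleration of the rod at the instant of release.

α ≈ 25.2 rad/s²

About the pivot, I = (1/3)ML² = (1/3)(5.16)(0.584)² = 0.5866 kg·m².
The weight acts at the center, a distance L/2 = 0.2920 m from the pivot; τ = Mg(L/2) = 14.78 N·m.
α = τ/I = 14.78/0.5866 = 25.20 rad/s².
(Equivalently α = (3g/(2L)) = 25.20 rad/s².)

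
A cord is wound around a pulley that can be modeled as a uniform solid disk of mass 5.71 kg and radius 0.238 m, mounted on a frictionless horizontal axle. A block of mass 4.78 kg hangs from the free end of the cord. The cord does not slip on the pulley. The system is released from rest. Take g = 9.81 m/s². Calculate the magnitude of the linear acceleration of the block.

I = ½MR² = (1/2)(5.71)(0.238)² = 0.1617 kg·m².
Block: mg − T = ma. Pulley: TR = Iα. No-slip: a = αR, so T = (I/R²)a = 2.855·a.
Then mg = (m + 2.855)a, so a = (4.78)(9.81)/(4.78 + 2.855) = 6.142 m/s².

a ≈ 6.14 m/s²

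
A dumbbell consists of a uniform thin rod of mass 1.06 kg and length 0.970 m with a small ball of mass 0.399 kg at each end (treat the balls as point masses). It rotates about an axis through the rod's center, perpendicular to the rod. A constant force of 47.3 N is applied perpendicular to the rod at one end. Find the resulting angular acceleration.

α ≈ 84.7 rad/s²

I_rod = (1/12)ML² = (1/12)(1.06)(0.970)² = 0.08311 kg·m².
I_balls = 2·m·(L/2)² = 2(0.399)(0.4850)² = 0.1877 kg·m².
Total I = 0.2708 kg·m².
τ = F·(L/2) = (47.3)(0.485) = 22.94 N·m.
α = τ/I = 22.94/0.2708 = 84.71 rad/s².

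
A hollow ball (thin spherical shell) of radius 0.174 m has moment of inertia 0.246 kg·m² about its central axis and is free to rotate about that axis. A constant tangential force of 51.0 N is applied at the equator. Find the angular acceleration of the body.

α ≈ 36.1 rad/s²

τ = F R = (51.0)(0.174) = 8.874 N·m.
Newton's second law for rotation, τ = Iα, gives α = τ/I = 8.874/0.2460 = 36.07 rad/s².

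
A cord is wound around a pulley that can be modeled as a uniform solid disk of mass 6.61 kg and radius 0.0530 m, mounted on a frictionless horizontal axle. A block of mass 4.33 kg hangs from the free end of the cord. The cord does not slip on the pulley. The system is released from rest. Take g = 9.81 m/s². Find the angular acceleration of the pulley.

I = ½MR² = (1/2)(6.61)(0.0530)² = 0.009284 kg·m².
Block: mg − T = ma. Pulley: TR = Iα. No-slip: a = αR, so T = (I/R²)a = 3.305·a.
Then mg = (m + 3.305)a, so a = (4.33)(9.81)/(4.33 + 3.305) = 5.563 m/s².
α = a/R = 5.563/0.0530 = 105.0 rad/s².

α ≈ 105 rad/s²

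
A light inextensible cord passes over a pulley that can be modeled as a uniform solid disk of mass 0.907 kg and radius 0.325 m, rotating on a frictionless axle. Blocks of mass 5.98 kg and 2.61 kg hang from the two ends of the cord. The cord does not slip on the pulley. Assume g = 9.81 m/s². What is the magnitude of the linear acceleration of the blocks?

I = ½MR² = (1/2)(0.907)(0.325)² = 0.04790 kg·m².
Heavier block: m₁g − T₁ = m₁a. Lighter block: T₂ − m₂g = m₂a.
Pulley: (T₁ − T₂)R = Iα = I(a/R), so T₁ − T₂ = (I/R²)a = (1/2)M_p a = 0.4535·a.
Adding the three: (m₁ − m₂)g = (m₁ + m₂ + 0.4535)a, so a = (5.98 − 2.61)(9.81)/(5.98 + 2.61 + 0.4535) = 3.656 m/s².

a ≈ 3.66 m/s²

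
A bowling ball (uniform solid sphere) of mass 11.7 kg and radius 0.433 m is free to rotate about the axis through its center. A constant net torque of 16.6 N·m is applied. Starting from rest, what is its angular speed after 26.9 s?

I = (2/5)MR² = (2/5)(11.7)(0.433)² = 0.8774 kg·m².
α = τ/I = 16.6/0.8774 = 18.92 rad/s².
ω = ω₀ + αt = 0 + (18.92)(26.9) = 508.9 rad/s.

ω ≈ 509 rad/s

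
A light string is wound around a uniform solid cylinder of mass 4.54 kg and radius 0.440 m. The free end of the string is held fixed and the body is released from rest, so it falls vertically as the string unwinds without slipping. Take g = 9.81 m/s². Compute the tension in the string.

Translation: Mg − T = Ma. Rotation about the center: TR = Iα with I = ½MR².
With a = αR: T = (I/R²)a = (1/2)M a, so Mg = (1 + 0.5000)Ma.
a = g/(1 + 0.5000) = 9.81/1.500 = 6.540 m/s².
T = 0.5000·M·a = (0.5000)(4.54)(6.540) = 14.85 N.

T ≈ 14.8 N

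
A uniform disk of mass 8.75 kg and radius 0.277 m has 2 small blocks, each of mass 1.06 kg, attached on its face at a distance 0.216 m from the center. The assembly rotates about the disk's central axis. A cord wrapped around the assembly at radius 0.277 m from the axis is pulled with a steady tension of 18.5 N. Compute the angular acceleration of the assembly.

α ≈ 11.8 rad/s²

I_disk = ½MR² = ½(8.75)(0.277)² = 0.3357 kg·m².
I_blocks = 2·m·r² = 2(1.06)(0.216)² = 0.09891 kg·m².
Total I = 0.4346 kg·m².
τ = F r = (18.5)(0.277) = 5.125 N·m.
α = τ/I = 5.125/0.4346 = 11.79 rad/s².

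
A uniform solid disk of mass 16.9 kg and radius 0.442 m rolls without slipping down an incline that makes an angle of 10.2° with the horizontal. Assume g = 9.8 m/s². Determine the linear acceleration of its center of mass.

a ≈ 1.16 m/s²

Translation along the incline: Mg sinθ − f = Ma.
Rotation about the center: fR = Iα with I = ½MR². No-slip gives a = αR, so f = (I/R²)a = (1/2)M a.
Substituting: Mg sinθ = (1 + 0.5000)Ma, so a = g sinθ/(1 + 0.5000) = (9.8) sin 10.2° / 1.500 = 1.157 m/s².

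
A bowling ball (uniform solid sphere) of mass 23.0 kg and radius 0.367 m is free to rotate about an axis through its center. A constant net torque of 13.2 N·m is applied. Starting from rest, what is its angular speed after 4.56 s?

I = (2/5)MR² = (2/5)(23.0)(0.367)² = 1.239 kg·m².
α = τ/I = 13.2/1.239 = 10.65 rad/s².
ω = ω₀ + αt = 0 + (10.65)(4.56) = 48.58 rad/s.

ω ≈ 48.6 rad/s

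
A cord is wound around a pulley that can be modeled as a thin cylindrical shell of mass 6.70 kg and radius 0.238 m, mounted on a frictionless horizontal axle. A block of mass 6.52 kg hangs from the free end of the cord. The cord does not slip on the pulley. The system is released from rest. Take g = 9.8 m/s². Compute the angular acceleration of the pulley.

I = MR² = (6.70)(0.238)² = 0.3795 kg·m².
Block: mg − T = ma. Pulley: TR = Iα. No-slip: a = αR, so T = (I/R²)a = 6.700·a.
Then mg = (m + 6.700)a, so a = (6.52)(9.8)/(6.52 + 6.700) = 4.833 m/s².
α = a/R = 4.833/0.238 = 20.31 rad/s².

α ≈ 20.3 rad/s²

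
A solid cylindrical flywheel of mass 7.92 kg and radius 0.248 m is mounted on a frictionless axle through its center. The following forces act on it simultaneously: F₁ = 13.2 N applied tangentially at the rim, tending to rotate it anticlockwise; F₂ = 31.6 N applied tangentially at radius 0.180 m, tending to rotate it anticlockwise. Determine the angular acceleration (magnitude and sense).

I = ½MR² = (1/2)(7.92)(0.248)² = 0.2436 kg·m².
Taking anticlockwise as positive: τ₁ = +(13.2)(0.248) = +3.274 N·m; τ₂ = +(31.6)(0.180) = +5.688 N·m.
Net torque τ = 8.962 N·m.
α = τ/I = 8.962/0.2436 = 36.79 rad/s².

α ≈ 36.8 rad/s², anticlockwise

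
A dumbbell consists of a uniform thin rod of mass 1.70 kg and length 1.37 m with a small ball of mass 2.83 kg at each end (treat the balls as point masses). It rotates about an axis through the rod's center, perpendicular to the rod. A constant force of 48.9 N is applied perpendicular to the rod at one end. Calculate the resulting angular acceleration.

α ≈ 11.5 rad/s²

I_rod = (1/12)ML² = (1/12)(1.70)(1.37)² = 0.2659 kg·m².
I_balls = 2·m·(L/2)² = 2(2.83)(0.6850)² = 2.656 kg·m².
Total I = 2.922 kg·m².
τ = F·(L/2) = (48.9)(0.685) = 33.50 N·m.
α = τ/I = 33.50/2.922 = 11.46 rad/s².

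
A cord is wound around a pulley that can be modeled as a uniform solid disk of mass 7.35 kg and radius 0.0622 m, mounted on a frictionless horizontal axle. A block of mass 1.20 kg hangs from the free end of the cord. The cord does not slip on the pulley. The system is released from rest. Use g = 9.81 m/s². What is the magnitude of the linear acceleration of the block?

a ≈ 2.41 m/s²

I = ½MR² = (1/2)(7.35)(0.0622)² = 0.01422 kg·m².
Block: mg − T = ma. Pulley: TR = Iα. No-slip: a = αR, so T = (I/R²)a = 3.675·a.
Then mg = (m + 3.675)a, so a = (1.20)(9.81)/(1.20 + 3.675) = 2.415 m/s².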